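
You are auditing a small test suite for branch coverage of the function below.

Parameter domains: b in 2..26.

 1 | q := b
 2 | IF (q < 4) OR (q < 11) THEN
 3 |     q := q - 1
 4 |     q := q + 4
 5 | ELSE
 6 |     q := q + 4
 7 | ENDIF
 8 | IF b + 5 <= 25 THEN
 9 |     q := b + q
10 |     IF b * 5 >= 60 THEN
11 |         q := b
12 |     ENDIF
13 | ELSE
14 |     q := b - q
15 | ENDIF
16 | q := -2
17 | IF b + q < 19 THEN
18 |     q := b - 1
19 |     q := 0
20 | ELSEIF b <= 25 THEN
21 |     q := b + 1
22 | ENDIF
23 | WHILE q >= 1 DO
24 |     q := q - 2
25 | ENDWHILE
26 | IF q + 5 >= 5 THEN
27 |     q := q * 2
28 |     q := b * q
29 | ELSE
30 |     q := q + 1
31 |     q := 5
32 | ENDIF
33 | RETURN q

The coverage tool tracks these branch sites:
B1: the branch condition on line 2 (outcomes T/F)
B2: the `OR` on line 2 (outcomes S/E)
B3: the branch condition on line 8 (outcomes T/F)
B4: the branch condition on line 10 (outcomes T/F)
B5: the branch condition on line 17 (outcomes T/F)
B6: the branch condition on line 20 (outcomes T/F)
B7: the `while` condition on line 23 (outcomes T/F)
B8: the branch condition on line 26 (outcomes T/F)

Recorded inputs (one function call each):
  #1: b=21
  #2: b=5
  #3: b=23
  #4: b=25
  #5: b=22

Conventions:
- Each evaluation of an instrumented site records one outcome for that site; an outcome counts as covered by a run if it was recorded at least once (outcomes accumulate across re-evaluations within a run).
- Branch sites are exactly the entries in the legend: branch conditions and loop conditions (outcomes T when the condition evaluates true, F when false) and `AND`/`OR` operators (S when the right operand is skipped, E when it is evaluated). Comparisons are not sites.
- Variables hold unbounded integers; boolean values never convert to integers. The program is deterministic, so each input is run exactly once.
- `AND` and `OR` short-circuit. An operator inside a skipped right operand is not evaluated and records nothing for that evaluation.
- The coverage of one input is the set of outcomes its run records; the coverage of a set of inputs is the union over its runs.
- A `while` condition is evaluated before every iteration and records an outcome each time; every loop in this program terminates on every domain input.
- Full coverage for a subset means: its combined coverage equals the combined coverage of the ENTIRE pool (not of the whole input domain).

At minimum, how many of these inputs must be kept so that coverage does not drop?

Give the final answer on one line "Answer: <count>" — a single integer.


input #1 (b=21): events B2->E, B1->F, B3->F, B5->F, B6->T, B7->T, B7->T, B7->T, B7->T, B7->T, B7->T, B7->T, B7->T, B7->T, ...; covers B1=F, B2=E, B3=F, B5=F, B6=T, B7=T, B7=F, B8=T
input #2 (b=5): events B2->E, B1->T, B3->T, B4->F, B5->T, B7->F, B8->T; covers B1=T, B2=E, B3=T, B4=F, B5=T, B7=F, B8=T
input #3 (b=23): events B2->E, B1->F, B3->F, B5->F, B6->T, B7->T, B7->T, B7->T, B7->T, B7->T, B7->T, B7->T, B7->T, B7->T, ...; covers B1=F, B2=E, B3=F, B5=F, B6=T, B7=T, B7=F, B8=T
input #4 (b=25): events B2->E, B1->F, B3->F, B5->F, B6->T, B7->T, B7->T, B7->T, B7->T, B7->T, B7->T, B7->T, B7->T, B7->T, ...; covers B1=F, B2=E, B3=F, B5=F, B6=T, B7=T, B7=F, B8=T
input #5 (b=22): events B2->E, B1->F, B3->F, B5->F, B6->T, B7->T, B7->T, B7->T, B7->T, B7->T, B7->T, B7->T, B7->T, B7->T, ...; covers B1=F, B2=E, B3=F, B5=F, B6=T, B7=T, B7=F, B8=F
union over all inputs: B1=T, B1=F, B2=E, B3=T, B3=F, B4=F, B5=T, B5=F, B6=T, B7=T, B7=F, B8=T, B8=F (13 outcomes)
checked all size-1 subsets: none covers 13 outcomes (max 8/13)
size 2: inputs {2, 5} cover all 13 outcomes, and no lexicographically smaller subset of this size does
Answer: 2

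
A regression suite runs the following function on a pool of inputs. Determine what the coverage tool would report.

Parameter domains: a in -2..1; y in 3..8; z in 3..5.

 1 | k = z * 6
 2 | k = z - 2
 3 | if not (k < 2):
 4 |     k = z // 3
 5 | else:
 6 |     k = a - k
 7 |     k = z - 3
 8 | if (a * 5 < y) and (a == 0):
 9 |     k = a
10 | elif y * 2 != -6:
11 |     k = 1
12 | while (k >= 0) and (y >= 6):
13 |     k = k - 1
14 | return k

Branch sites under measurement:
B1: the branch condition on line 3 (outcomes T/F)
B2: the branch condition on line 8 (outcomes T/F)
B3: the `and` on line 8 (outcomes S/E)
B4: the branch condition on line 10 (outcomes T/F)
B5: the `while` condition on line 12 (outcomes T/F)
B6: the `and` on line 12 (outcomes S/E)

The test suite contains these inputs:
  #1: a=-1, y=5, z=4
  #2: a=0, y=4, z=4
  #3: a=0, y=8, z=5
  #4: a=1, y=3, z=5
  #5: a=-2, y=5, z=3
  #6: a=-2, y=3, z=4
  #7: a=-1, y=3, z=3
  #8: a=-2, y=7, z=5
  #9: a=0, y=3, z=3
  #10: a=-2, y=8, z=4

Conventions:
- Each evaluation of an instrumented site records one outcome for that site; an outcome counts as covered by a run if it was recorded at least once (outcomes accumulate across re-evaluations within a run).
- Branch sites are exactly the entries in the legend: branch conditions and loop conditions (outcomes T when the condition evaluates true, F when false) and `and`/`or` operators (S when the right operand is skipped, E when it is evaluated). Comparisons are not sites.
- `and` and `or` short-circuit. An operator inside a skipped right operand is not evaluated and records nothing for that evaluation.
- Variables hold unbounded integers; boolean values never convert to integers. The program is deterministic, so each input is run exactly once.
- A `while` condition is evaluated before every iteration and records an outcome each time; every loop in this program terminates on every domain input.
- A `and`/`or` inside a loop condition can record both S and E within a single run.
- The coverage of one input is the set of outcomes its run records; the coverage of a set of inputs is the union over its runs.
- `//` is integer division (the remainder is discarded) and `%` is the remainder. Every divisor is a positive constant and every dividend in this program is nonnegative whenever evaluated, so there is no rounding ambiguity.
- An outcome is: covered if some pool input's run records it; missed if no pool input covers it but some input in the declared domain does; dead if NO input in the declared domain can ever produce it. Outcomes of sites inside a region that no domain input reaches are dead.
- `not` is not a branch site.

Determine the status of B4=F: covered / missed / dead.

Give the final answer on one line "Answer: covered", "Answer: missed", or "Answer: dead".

no pool input records B4=F
checking all 72 inputs in the declared domain: B4=F is never recorded -> dead

Answer: dead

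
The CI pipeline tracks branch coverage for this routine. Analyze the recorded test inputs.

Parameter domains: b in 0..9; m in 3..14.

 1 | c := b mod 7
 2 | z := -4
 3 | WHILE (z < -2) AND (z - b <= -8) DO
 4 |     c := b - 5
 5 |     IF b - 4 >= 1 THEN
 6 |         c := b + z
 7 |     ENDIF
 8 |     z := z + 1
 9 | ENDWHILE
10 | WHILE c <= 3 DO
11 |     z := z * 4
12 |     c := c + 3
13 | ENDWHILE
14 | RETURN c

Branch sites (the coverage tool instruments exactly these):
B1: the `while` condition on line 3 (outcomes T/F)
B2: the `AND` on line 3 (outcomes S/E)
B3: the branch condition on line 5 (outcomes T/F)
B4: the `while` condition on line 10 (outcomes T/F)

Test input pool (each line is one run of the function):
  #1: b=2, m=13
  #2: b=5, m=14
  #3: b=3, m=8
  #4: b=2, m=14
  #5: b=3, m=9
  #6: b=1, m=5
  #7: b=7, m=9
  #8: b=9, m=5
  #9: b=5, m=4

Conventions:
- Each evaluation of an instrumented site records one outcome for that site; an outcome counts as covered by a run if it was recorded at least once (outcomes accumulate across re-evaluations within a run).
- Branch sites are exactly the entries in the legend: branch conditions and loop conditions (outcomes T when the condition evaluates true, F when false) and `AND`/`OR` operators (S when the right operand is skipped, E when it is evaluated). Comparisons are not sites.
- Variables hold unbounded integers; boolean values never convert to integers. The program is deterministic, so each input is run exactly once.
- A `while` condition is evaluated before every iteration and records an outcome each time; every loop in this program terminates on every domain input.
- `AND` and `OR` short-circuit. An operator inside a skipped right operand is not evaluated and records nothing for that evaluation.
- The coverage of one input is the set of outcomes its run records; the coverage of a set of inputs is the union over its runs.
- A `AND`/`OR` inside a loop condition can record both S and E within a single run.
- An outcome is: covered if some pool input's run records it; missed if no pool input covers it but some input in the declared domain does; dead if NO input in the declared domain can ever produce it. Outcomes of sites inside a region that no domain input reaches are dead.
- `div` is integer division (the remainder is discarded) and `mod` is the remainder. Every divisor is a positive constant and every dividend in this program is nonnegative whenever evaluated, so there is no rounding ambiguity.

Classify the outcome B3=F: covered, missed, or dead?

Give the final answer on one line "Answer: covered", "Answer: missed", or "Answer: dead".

no pool input records B3=F
but domain input (b=4, m=3) does record it -> reachable, so missed

Answer: missed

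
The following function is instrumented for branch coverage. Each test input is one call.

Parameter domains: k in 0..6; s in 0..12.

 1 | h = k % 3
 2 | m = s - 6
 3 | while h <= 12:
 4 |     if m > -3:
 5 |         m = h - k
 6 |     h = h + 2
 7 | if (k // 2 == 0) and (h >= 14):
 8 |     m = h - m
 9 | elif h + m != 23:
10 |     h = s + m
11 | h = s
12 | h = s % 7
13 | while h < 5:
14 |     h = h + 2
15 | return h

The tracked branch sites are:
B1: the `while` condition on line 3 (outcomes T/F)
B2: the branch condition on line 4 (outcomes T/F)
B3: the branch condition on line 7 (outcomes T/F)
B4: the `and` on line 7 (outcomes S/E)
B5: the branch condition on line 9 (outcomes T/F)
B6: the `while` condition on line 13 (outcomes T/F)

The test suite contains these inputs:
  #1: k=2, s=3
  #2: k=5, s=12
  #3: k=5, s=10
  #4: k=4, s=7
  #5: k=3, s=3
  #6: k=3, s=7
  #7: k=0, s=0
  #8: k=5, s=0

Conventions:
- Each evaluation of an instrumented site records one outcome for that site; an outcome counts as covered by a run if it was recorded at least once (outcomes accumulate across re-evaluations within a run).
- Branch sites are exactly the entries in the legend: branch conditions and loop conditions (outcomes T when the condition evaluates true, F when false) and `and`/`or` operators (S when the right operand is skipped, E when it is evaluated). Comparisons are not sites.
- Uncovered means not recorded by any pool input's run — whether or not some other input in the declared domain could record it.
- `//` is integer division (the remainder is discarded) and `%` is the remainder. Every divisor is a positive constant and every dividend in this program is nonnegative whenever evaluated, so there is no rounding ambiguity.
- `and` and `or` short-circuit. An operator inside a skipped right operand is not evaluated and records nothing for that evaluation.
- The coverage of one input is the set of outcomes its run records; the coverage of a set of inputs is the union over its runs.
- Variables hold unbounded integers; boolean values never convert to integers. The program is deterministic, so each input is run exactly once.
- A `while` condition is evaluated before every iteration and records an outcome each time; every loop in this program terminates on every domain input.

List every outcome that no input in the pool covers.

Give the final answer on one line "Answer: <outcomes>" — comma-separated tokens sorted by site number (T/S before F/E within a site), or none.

run #1 (k=2, s=3) records B1=T, B1=F, B2=F, B3=F, B4=S, B5=T, B6=T, B6=F
run #2 (k=5, s=12) records B1=T, B1=F, B2=T, B2=F, B3=F, B4=S, B5=T, B6=F
run #3 (k=5, s=10) records B1=T, B1=F, B2=T, B2=F, B3=F, B4=S, B5=T, B6=T, B6=F
run #4 (k=4, s=7) records B1=T, B1=F, B2=T, B2=F, B3=F, B4=S, B5=T, B6=T, B6=F
run #5 (k=3, s=3) records B1=T, B1=F, B2=F, B3=F, B4=S, B5=T, B6=T, B6=F
run #6 (k=3, s=7) records B1=T, B1=F, B2=T, B2=F, B3=F, B4=S, B5=T, B6=T, B6=F
run #7 (k=0, s=0) records B1=T, B1=F, B2=F, B3=T, B4=E, B6=T, B6=F
run #8 (k=5, s=0) records B1=T, B1=F, B2=F, B3=F, B4=S, B5=T, B6=T, B6=F
union over the pool: B1=T, B1=F, B2=T, B2=F, B3=T, B3=F, B4=S, B4=E, B5=T, B6=T, B6=F
uncovered (1 of 12): B5=F

Answer: B5=F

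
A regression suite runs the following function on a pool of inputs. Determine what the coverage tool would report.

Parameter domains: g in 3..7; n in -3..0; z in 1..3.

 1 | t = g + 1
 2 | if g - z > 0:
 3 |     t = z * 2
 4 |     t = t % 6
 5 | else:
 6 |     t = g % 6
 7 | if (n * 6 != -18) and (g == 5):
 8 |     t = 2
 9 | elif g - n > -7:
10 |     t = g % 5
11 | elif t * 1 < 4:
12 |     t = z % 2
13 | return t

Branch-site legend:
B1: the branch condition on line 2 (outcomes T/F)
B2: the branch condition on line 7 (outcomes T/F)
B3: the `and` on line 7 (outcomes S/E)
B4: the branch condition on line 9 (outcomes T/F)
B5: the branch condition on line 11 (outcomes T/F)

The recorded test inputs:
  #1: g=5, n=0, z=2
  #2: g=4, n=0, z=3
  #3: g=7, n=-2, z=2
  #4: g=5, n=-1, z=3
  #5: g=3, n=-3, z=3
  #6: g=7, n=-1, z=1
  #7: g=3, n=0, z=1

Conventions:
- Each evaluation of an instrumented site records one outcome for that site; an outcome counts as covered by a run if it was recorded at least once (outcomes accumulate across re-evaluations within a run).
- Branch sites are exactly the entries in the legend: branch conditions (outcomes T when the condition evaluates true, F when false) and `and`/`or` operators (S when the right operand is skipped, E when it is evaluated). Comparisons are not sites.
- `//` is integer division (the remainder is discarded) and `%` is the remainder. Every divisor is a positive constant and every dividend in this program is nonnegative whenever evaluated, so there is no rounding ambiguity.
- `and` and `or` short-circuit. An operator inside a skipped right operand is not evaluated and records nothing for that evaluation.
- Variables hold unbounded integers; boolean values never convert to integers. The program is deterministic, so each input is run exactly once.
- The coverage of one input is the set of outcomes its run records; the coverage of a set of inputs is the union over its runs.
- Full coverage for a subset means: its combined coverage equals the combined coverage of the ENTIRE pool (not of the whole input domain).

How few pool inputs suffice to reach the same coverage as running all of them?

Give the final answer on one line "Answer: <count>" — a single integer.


#1 (g=5, n=0, z=2) -> B1->T, B3->E, B2->T; covered: B1=T, B2=T, B3=E
#2 (g=4, n=0, z=3) -> B1->T, B3->E, B2->F, B4->T; covered: B1=T, B2=F, B3=E, B4=T
#3 (g=7, n=-2, z=2) -> B1->T, B3->E, B2->F, B4->T; covered: B1=T, B2=F, B3=E, B4=T
#4 (g=5, n=-1, z=3) -> B1->T, B3->E, B2->T; covered: B1=T, B2=T, B3=E
#5 (g=3, n=-3, z=3) -> B1->F, B3->S, B2->F, B4->T; covered: B1=F, B2=F, B3=S, B4=T
#6 (g=7, n=-1, z=1) -> B1->T, B3->E, B2->F, B4->T; covered: B1=T, B2=F, B3=E, B4=T
#7 (g=3, n=0, z=1) -> B1->T, B3->E, B2->F, B4->T; covered: B1=T, B2=F, B3=E, B4=T
together the pool reaches 7 outcomes: B1=T, B1=F, B2=T, B2=F, B3=S, B3=E, B4=T
no size-1 subset reaches all 7 outcomes (best union: 4/7)
inputs {1, 5} (size 2) cover everything; no size-2 subset with a lexicographically smaller index list covers all 7
Answer: 2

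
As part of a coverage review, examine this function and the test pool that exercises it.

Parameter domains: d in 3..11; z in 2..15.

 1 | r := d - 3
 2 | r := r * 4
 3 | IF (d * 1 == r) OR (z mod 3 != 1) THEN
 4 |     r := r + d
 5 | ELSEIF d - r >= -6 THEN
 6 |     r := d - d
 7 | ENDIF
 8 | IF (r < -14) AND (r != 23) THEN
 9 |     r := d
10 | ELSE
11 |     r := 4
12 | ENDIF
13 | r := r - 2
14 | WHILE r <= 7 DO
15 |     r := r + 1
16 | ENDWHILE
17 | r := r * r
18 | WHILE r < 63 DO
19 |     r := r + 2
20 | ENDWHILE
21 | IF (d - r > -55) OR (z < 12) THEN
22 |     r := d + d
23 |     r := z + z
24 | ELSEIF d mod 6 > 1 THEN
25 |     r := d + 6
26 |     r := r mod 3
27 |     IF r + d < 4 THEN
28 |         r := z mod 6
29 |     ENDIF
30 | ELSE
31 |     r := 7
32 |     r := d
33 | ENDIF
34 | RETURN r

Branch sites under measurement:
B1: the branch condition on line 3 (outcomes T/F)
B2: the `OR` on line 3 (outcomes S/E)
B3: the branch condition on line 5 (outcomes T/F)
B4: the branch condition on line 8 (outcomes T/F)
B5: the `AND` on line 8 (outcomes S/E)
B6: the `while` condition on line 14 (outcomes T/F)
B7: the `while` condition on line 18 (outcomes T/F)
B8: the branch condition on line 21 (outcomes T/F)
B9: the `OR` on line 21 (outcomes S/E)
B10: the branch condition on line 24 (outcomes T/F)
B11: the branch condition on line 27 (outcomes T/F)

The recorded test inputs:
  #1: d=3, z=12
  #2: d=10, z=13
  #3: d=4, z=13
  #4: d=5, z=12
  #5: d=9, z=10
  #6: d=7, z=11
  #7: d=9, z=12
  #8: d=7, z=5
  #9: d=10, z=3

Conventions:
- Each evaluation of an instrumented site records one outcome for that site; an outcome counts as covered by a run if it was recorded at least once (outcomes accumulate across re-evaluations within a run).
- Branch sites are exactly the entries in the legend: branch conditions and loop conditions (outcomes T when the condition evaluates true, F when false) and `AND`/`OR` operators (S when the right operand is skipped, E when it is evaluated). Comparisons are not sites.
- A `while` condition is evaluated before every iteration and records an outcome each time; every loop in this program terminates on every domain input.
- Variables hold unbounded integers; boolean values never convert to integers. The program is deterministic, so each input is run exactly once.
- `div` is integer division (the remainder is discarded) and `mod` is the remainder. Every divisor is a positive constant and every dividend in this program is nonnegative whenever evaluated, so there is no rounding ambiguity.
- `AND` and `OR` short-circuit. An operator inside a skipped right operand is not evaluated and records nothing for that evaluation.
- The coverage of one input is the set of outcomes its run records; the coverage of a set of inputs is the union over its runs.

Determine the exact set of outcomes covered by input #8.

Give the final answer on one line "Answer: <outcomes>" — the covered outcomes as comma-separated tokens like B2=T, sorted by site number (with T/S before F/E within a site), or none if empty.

Tracing the run of input #8 (d=7, z=5):
  B2->E, B1->T, B5->S, B4->F, B6->T, B6->T, B6->T, B6->T, B6->T, B6->T
  B6->F, B7->F, B9->E, B8->T
collecting distinct outcomes: B1=T, B2=E, B4=F, B5=S, B6=T, B6=F, B7=F, B8=T, B9=E

Answer: B1=T, B2=E, B4=F, B5=S, B6=T, B6=F, B7=F, B8=T, B9=E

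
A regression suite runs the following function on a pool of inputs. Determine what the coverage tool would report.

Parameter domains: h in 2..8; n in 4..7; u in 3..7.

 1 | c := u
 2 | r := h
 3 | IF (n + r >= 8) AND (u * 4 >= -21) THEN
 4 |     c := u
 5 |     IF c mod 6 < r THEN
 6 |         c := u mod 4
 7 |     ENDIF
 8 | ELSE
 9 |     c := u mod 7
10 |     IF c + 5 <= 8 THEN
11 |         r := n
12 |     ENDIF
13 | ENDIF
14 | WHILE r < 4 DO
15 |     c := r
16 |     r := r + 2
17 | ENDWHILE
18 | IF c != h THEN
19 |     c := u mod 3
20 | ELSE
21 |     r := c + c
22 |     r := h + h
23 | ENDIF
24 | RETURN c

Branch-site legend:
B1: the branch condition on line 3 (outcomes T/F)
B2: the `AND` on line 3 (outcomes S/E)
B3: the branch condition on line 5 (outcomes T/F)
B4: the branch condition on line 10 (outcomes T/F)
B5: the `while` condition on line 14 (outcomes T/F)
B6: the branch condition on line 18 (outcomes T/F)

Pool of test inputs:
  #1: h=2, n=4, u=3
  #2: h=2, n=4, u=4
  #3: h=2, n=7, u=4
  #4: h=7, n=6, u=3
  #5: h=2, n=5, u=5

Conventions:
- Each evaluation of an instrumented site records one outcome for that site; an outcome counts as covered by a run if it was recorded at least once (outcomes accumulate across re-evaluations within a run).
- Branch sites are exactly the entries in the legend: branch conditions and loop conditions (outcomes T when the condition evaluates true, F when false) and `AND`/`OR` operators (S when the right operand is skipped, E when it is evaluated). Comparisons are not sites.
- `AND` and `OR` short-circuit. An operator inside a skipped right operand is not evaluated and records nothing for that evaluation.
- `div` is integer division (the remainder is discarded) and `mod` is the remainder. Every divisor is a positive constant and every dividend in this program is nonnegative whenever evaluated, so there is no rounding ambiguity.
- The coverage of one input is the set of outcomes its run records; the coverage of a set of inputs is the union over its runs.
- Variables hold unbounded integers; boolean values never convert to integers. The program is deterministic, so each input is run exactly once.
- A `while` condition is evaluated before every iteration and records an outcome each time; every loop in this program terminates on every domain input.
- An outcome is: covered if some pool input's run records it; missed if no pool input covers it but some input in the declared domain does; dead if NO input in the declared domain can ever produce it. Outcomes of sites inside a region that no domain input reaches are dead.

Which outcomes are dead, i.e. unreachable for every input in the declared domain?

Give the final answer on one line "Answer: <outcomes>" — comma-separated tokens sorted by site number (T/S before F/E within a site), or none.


checking every outcome against all 140 domain inputs:
  reachable outcomes have witnesses, e.g. B1=T (e.g. h=2, n=6, u=3), B1=F (e.g. h=2, n=4, u=3), B2=S (e.g. h=2, n=4, u=3), B2=E (e.g. h=2, n=6, u=3)
Answer: none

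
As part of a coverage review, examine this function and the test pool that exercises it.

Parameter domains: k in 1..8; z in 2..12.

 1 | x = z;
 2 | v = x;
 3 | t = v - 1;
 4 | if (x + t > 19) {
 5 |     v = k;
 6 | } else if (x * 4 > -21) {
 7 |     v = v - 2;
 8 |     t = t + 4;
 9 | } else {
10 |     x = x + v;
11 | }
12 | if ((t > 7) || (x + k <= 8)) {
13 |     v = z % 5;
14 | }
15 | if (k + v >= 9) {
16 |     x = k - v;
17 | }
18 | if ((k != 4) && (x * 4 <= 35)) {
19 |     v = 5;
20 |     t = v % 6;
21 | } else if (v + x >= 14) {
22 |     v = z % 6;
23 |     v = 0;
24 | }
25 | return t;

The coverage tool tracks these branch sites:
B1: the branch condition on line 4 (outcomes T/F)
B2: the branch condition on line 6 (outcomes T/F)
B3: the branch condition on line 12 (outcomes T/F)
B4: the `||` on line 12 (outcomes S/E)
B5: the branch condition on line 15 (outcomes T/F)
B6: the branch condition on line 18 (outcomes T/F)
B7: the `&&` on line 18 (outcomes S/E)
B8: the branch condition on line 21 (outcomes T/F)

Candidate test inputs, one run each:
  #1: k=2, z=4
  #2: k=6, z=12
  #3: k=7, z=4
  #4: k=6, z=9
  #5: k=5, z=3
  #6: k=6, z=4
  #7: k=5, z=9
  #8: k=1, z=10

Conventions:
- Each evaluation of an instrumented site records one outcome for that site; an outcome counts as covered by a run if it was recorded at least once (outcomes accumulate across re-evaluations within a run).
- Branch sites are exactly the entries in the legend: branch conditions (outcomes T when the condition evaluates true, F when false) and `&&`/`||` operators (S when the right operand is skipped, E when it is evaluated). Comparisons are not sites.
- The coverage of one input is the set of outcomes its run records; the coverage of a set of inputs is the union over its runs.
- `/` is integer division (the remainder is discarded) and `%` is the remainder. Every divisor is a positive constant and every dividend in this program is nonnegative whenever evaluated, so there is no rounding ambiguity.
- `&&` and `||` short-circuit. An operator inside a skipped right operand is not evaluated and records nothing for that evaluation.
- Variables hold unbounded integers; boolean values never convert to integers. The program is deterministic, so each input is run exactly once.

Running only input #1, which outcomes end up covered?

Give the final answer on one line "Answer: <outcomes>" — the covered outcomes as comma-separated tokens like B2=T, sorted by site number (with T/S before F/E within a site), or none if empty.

Event log for input #1 (k=2, z=4):
  B1->F, B2->T, B4->E, B3->T, B5->F, B7->E, B6->T
as a set, this run covers: B1=F, B2=T, B3=T, B4=E, B5=F, B6=T, B7=E

Answer: B1=F, B2=T, B3=T, B4=E, B5=F, B6=T, B7=E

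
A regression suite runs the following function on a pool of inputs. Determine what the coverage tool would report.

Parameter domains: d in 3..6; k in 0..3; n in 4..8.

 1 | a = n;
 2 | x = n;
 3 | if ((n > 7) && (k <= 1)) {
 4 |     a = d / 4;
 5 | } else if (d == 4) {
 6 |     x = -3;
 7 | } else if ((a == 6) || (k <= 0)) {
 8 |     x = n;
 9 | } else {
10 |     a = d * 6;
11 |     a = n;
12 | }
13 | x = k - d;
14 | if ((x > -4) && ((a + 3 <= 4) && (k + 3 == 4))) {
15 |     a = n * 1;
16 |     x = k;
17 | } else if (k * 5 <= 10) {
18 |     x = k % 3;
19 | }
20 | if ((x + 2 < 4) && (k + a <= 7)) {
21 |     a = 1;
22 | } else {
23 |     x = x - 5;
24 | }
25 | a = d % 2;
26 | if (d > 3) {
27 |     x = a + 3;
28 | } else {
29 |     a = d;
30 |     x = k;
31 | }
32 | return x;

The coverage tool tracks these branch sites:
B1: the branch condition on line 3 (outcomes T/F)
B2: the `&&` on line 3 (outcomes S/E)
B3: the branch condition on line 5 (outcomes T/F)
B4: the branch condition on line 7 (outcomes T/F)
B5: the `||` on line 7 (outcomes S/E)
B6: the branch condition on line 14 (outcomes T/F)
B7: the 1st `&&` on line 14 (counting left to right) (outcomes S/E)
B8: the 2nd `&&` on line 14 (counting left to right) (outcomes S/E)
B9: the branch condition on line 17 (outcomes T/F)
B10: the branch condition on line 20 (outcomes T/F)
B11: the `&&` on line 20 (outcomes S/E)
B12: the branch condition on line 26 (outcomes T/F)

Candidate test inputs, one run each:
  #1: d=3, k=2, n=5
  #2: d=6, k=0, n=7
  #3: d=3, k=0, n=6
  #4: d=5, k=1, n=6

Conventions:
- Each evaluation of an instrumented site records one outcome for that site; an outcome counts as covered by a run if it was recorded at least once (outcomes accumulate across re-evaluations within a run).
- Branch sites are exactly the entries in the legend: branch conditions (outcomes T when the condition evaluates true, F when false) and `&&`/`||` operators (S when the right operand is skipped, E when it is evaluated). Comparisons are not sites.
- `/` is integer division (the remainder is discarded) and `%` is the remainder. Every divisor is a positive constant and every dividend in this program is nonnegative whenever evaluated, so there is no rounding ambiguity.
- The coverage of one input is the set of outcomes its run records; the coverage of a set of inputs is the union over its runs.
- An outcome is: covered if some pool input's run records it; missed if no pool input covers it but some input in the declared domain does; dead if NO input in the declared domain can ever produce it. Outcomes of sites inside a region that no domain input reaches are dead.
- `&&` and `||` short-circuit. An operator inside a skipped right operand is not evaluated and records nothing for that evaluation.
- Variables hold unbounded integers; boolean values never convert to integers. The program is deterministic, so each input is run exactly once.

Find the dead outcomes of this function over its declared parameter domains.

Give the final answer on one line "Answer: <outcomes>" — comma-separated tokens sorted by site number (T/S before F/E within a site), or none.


running all 80 domain inputs and tallying outcomes:
  reachable outcomes have witnesses, e.g. B1=T (e.g. d=3, k=0, n=8), B1=F (e.g. d=3, k=0, n=4), B2=S (e.g. d=3, k=0, n=4), B2=E (e.g. d=3, k=0, n=8)
Answer: none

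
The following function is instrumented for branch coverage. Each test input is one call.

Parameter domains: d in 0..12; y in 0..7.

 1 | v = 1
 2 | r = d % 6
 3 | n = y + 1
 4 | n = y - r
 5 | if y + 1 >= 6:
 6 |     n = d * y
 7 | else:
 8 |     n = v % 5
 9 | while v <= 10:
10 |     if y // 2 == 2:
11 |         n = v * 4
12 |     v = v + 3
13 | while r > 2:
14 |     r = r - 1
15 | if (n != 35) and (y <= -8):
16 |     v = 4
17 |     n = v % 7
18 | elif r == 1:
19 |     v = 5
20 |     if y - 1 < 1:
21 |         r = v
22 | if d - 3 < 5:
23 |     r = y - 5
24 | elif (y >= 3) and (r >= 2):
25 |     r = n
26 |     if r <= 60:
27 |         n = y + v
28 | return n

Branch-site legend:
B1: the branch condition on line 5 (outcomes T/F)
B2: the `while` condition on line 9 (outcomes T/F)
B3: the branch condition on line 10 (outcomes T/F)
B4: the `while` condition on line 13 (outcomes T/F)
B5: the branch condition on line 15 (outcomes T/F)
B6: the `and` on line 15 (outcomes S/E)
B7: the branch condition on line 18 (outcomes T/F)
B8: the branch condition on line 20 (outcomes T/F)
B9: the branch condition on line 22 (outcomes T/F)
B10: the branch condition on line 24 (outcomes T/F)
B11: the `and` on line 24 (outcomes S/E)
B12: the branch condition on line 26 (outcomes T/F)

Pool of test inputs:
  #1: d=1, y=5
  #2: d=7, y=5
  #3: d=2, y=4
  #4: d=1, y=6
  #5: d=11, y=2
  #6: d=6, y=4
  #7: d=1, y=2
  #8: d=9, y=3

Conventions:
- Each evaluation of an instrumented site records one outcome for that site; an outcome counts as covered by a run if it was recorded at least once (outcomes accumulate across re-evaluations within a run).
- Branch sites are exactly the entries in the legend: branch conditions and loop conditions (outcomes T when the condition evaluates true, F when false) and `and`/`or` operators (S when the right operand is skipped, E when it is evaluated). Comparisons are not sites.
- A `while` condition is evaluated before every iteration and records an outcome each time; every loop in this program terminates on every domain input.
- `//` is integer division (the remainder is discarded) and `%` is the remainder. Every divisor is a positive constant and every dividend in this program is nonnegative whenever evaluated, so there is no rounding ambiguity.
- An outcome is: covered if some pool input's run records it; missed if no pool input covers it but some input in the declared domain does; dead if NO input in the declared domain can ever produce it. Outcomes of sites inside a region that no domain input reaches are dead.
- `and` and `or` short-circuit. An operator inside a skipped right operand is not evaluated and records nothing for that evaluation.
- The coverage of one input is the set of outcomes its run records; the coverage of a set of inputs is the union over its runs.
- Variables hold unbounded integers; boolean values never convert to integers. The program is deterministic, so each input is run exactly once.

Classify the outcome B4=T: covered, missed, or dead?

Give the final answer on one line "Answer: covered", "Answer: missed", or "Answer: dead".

B4=T is recorded by pool input(s) 5, 8 -> covered

Answer: covered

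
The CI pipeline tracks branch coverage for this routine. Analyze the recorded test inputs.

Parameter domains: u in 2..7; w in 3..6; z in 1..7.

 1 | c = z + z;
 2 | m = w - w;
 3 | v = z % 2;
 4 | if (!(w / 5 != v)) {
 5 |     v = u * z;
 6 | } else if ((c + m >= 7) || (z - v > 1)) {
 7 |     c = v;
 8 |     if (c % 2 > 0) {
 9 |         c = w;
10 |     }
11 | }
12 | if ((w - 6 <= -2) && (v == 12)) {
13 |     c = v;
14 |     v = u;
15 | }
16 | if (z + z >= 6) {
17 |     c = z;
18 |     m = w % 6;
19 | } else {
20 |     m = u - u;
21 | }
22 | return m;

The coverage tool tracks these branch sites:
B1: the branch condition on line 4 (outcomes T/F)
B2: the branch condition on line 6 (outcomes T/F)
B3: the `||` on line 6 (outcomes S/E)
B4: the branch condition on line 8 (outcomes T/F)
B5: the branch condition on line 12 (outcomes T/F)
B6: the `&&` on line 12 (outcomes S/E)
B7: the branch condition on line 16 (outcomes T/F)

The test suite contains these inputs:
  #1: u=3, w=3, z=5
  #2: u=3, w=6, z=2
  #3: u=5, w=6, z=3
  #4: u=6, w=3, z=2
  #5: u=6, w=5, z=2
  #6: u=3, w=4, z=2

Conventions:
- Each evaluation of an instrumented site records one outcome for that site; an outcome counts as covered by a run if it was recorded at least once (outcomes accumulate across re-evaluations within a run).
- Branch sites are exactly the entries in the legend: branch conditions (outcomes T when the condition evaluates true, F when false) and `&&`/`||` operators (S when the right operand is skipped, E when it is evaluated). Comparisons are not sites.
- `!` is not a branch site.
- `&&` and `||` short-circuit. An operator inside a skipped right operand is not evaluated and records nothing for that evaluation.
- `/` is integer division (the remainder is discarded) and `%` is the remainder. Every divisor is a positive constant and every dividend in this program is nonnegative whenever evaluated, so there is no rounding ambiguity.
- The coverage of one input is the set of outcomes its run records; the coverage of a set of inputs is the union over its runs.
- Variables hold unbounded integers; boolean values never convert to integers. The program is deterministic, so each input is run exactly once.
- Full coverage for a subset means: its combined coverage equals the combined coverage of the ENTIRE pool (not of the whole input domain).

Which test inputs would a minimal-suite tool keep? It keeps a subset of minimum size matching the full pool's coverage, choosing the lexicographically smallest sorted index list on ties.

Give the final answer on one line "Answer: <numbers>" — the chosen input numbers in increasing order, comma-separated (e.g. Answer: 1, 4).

input #1, u=3, w=3, z=5: outcomes B1=F, B2=T, B3=S, B4=T, B5=F, B6=E, B7=T
input #2, u=3, w=6, z=2: outcomes B1=F, B2=T, B3=E, B4=F, B5=F, B6=S, B7=F
input #3, u=5, w=6, z=3: outcomes B1=T, B5=F, B6=S, B7=T
input #4, u=6, w=3, z=2: outcomes B1=T, B5=T, B6=E, B7=F
input #5, u=6, w=5, z=2: outcomes B1=F, B2=T, B3=E, B4=F, B5=F, B6=S, B7=F
input #6, u=3, w=4, z=2: outcomes B1=T, B5=F, B6=E, B7=F
the full pool covers 13 outcomes: B1=T, B1=F, B2=T, B3=S, B3=E, B4=T, B4=F, B5=T, B5=F, B6=S, B6=E, B7=T, B7=F
no size-1 subset reaches all 13 outcomes (best union: 7/13)
no size-2 subset reaches all 13 outcomes (best union: 11/13)
inputs {1, 2, 4} (size 3) cover everything; no size-3 subset with a lexicographically smaller index list covers all 13

Answer: 1, 2, 4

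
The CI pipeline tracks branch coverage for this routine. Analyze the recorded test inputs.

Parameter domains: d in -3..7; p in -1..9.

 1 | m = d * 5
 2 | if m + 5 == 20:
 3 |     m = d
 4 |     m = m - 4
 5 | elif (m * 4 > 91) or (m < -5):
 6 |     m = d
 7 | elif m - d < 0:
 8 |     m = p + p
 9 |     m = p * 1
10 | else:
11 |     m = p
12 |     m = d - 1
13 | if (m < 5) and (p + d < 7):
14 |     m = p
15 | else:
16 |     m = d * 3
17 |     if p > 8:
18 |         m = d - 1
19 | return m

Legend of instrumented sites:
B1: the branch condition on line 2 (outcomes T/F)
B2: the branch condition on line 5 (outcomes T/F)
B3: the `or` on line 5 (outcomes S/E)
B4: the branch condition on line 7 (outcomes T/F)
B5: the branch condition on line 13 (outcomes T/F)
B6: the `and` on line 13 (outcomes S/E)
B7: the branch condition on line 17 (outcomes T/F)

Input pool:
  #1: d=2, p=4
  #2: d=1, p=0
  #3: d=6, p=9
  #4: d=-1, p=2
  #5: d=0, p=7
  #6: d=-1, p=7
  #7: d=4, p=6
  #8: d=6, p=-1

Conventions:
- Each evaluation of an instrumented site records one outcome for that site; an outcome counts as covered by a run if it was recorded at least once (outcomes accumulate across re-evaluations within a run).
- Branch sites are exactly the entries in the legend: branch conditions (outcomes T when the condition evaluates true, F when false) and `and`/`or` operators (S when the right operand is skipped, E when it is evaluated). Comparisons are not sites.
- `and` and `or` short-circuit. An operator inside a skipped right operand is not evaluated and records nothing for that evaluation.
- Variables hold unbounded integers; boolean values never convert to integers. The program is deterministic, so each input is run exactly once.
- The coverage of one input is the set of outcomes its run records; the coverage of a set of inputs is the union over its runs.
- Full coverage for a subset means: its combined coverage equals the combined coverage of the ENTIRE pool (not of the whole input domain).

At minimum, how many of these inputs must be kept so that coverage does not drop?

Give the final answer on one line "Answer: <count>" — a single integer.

input #1 (d=2, p=4): covers B1=F, B2=F, B3=E, B4=F, B5=T, B6=E
input #2 (d=1, p=0): covers B1=F, B2=F, B3=E, B4=F, B5=T, B6=E
input #3 (d=6, p=9): covers B1=F, B2=T, B3=S, B5=F, B6=S, B7=T
input #4 (d=-1, p=2): covers B1=F, B2=F, B3=E, B4=T, B5=T, B6=E
input #5 (d=0, p=7): covers B1=F, B2=F, B3=E, B4=F, B5=F, B6=E, B7=F
input #6 (d=-1, p=7): covers B1=F, B2=F, B3=E, B4=T, B5=F, B6=S, B7=F
input #7 (d=4, p=6): covers B1=F, B2=F, B3=E, B4=F, B5=F, B6=E, B7=F
input #8 (d=6, p=-1): covers B1=F, B2=T, B3=S, B5=F, B6=S, B7=F
together the pool reaches 13 outcomes: B1=F, B2=T, B2=F, B3=S, B3=E, B4=T, B4=F, B5=T, B5=F, B6=S, B6=E, B7=T, B7=F
no size-1 subset reaches all 13 outcomes (best union: 7/13)
no size-2 subset reaches all 13 outcomes (best union: 11/13)
inputs {1, 3, 6} (size 3) cover everything; no size-3 subset with a lexicographically smaller index list covers all 13

Answer: 3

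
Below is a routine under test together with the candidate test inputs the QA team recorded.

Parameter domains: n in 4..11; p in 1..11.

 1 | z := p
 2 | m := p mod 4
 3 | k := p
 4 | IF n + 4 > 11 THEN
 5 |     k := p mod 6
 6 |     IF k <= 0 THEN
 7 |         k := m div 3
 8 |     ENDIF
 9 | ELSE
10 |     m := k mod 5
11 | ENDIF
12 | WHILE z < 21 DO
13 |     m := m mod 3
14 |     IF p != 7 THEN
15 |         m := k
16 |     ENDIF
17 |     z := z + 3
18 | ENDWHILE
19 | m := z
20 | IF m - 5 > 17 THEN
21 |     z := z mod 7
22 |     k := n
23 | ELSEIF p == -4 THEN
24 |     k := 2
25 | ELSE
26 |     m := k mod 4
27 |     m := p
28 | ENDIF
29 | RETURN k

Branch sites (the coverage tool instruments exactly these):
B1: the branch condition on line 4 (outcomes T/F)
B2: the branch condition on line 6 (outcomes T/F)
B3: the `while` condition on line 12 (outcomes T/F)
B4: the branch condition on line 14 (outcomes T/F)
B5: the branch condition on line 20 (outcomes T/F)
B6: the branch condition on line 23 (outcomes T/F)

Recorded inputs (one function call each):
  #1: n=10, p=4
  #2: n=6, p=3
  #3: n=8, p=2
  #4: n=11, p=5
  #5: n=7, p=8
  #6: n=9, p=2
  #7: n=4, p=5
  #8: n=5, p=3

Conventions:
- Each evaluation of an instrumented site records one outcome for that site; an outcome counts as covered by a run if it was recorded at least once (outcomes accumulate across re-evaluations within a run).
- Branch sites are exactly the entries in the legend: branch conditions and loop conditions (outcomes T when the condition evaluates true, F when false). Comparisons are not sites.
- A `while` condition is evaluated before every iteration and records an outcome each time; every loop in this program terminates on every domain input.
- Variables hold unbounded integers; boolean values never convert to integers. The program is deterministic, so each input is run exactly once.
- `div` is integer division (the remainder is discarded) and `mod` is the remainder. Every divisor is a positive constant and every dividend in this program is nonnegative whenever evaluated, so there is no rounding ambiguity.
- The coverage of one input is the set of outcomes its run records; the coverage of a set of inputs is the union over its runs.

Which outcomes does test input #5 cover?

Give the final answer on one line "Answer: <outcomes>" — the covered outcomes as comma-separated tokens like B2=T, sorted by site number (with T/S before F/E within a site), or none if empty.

Running input #5 (n=7, p=8), event by event:
  B1->F, B3->T, B4->T, B3->T, B4->T, B3->T, B4->T, B3->T, B4->T, B3->T
  B4->T, B3->F, B5->T
distinct outcomes covered: B1=F, B3=T, B3=F, B4=T, B5=T

Answer: B1=F, B3=T, B3=F, B4=T, B5=T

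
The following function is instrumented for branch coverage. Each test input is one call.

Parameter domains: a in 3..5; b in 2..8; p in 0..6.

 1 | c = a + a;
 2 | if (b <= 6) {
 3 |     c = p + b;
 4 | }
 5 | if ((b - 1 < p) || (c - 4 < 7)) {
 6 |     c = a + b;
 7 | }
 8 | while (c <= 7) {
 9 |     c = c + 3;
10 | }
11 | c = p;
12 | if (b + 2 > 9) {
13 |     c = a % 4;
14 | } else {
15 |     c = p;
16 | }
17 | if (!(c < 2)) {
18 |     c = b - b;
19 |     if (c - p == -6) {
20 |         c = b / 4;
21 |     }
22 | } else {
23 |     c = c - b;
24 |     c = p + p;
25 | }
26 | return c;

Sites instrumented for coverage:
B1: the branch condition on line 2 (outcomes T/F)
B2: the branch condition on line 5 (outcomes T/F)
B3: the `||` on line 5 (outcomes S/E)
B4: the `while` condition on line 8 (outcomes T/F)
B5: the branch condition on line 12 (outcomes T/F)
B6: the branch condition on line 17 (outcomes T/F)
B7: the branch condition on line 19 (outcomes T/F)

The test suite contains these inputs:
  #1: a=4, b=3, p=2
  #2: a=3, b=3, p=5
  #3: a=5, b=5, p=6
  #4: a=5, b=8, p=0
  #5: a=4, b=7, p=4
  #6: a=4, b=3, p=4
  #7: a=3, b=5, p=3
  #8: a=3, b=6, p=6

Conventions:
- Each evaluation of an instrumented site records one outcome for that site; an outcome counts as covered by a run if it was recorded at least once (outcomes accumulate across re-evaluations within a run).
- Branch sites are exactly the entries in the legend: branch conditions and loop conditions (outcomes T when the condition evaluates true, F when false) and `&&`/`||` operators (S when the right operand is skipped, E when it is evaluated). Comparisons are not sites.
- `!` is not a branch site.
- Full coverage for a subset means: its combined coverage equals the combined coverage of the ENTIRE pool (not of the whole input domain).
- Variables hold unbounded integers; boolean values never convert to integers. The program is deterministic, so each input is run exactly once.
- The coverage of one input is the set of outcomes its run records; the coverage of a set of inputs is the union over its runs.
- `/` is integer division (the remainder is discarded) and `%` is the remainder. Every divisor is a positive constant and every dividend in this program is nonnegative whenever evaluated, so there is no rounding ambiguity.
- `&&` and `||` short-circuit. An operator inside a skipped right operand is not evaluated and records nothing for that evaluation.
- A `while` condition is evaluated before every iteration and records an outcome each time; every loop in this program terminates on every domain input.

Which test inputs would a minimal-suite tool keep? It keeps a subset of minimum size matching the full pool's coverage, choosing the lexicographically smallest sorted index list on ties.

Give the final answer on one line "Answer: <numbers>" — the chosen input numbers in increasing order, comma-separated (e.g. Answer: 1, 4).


test 1 (a=4, b=3, p=2) fires B1->T, B3->E, B2->T, B4->T, B4->F, B5->F, B6->T, B7->F; hits B1=T, B2=T, B3=E, B4=T, B4=F, B5=F, B6=T, B7=F
test 2 (a=3, b=3, p=5) fires B1->T, B3->S, B2->T, B4->T, B4->F, B5->F, B6->T, B7->F; hits B1=T, B2=T, B3=S, B4=T, B4=F, B5=F, B6=T, B7=F
test 3 (a=5, b=5, p=6) fires B1->T, B3->S, B2->T, B4->F, B5->F, B6->T, B7->T; hits B1=T, B2=T, B3=S, B4=F, B5=F, B6=T, B7=T
test 4 (a=5, b=8, p=0) fires B1->F, B3->E, B2->T, B4->F, B5->T, B6->F; hits B1=F, B2=T, B3=E, B4=F, B5=T, B6=F
test 5 (a=4, b=7, p=4) fires B1->F, B3->E, B2->T, B4->F, B5->F, B6->T, B7->F; hits B1=F, B2=T, B3=E, B4=F, B5=F, B6=T, B7=F
test 6 (a=4, b=3, p=4) fires B1->T, B3->S, B2->T, B4->T, B4->F, B5->F, B6->T, B7->F; hits B1=T, B2=T, B3=S, B4=T, B4=F, B5=F, B6=T, B7=F
test 7 (a=3, b=5, p=3) fires B1->T, B3->E, B2->T, B4->F, B5->F, B6->T, B7->F; hits B1=T, B2=T, B3=E, B4=F, B5=F, B6=T, B7=F
test 8 (a=3, b=6, p=6) fires B1->T, B3->S, B2->T, B4->F, B5->F, B6->T, B7->T; hits B1=T, B2=T, B3=S, B4=F, B5=F, B6=T, B7=T
union over all inputs: B1=T, B1=F, B2=T, B3=S, B3=E, B4=T, B4=F, B5=T, B5=F, B6=T, B6=F, B7=T, B7=F (13 outcomes)
every size-1 subset falls short of the 13 outcomes (best: 8/13)
every size-2 subset falls short of the 13 outcomes (best: 12/13)
inputs {1, 3, 4} (size 3) cover everything; no size-3 subset with a lexicographically smaller index list covers all 13
Answer: 1, 3, 4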